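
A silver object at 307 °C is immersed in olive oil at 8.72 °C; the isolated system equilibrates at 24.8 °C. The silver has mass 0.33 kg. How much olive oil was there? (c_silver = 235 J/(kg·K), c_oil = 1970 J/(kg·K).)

Conservation of energy gives ΣQ = 0:
0.33×235×(24.8 − 307) + m×1970×(24.8 − 8.72) = 0
31678 m = 21885
m = 21885/31678 ≈ 0.6909 kg

m ≈ 0.691 kg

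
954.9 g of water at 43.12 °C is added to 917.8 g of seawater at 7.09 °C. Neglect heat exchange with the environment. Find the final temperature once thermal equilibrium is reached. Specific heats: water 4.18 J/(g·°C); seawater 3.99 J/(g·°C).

T_f ≈ 25.9 °C

|Q_water| = |Q_seawater|:
954.9·4.18·(43.12 − T) = 917.8·3.99·(T − 7.09)
3991.5(43.12 − T) = 3662(T − 7.09)
7653.5 T = 198076  ⇒  T ≈ 25.88 °C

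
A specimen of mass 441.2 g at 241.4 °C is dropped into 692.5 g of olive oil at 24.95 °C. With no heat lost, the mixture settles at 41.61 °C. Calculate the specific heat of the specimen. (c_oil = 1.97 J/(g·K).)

m_s c (T_s − T_f) = m_oil c_oil (T_f − T_0):
441.2·c·(241.4 − 41.61) = 692.5·1.97·(41.61 − 24.95)
88147 c = 22728  ⇒  c ≈ 0.2578 J/(g·K)

c ≈ 0.258 J/(g·K)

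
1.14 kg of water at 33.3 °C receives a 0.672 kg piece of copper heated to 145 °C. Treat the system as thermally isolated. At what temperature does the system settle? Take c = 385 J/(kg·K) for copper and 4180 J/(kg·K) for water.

T_f = Σ m_i c_i T_i / Σ m_i c_i:
T_f = (258.72*145 + 4765.2*33.3) / (258.72 + 4765.2)
    = 196196 / 5023.9 ≈ 39.05 °C

T_f ≈ 39.1 °C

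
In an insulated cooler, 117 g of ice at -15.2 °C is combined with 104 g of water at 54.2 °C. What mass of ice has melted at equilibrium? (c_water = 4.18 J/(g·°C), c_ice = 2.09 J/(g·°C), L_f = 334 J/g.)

m_melted ≈ 59.4 g

Water can give up m c ΔT = 104·4.18·54.2 = 23562 J before reaching 0 °C.
Warming the ice to 0 °C takes 117·2.09·15.2 = 3716.9 J, leaving 19845 J for melting.
To melt every bit of ice: 117·334 = 39078 J.
That's not enough to melt it all — equilibrium is at 0 °C with ice remaining.
Mass melted = 19845/334 ≈ 59.42 g.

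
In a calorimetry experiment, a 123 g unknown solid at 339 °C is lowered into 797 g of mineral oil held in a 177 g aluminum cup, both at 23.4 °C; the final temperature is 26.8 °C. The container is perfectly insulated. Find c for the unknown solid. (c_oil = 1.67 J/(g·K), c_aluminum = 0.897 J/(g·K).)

Energy conservation, ΣQ = 0:
123×c×(26.8 − 339) + 797×1.67×(26.8 − 23.4) + 177×0.897×(26.8 − 23.4) = 0
-38401 c = -5065.2
c = -5065.2/-38401 ≈ 0.1319 J/(g·K)

c ≈ 0.132 J/(g·K)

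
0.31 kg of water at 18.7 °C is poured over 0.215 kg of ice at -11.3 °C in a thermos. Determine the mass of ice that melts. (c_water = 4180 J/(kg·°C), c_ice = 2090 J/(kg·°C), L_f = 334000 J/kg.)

m_melted ≈ 0.0573 kg

Cooling the water to 0 °C releases 0.31×4180×18.7 = 24231 J.
Warming the ice to 0 °C takes 0.215×2090×11.3 = 5077.7 J, leaving 19154 J for melting.
Melting all 0.215 kg of ice would need 0.215×334000 = 71810 J.
That's not enough to melt it all — equilibrium is at 0 °C with ice remaining.
Mass melted = 19154/334000 ≈ 0.05735 kg.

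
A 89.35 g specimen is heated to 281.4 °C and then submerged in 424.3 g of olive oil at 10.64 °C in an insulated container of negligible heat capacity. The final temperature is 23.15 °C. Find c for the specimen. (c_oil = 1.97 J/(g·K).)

m_s c (T_s − T_f) = m_oil c_oil (T_f − T_0):
89.35×c×(281.4 − 23.15) = 424.3×1.97×(23.15 − 10.64)
23075 c = 10457  ⇒  c ≈ 0.4532 J/(g·K)

c ≈ 0.453 J/(g·K)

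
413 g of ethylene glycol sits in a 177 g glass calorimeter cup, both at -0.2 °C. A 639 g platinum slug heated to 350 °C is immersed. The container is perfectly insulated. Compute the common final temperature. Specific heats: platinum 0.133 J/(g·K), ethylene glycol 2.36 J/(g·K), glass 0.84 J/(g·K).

T_f ≈ 24.4 °C

Setting the total heat transfer to zero:
639×0.133×(T − 350) + 413×2.36×(T − (-0.2)) + 177×0.84×(T − (-0.2)) = 0
84.99(T − 350) + 974.68(T − (-0.2)) + 148.68(T − (-0.2)) = 0
1208.3 T = 29521
T ≈ 24.43 °C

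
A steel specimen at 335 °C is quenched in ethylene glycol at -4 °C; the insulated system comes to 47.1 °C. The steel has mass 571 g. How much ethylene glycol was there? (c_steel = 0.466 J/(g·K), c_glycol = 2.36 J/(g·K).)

m ≈ 635 g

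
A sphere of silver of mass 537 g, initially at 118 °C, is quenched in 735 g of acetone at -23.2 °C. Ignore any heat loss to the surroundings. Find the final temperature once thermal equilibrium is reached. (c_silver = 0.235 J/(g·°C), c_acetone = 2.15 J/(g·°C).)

|Q_silver| = |Q_acetone|:
537·0.235·(118 − T) = 735·2.15·(T − (-23.2))
126.19(118 − T) = 1580.2(T − (-23.2))
1706.4 T = -21771  ⇒  T ≈ -12.76 °C

T_f ≈ -12.8 °C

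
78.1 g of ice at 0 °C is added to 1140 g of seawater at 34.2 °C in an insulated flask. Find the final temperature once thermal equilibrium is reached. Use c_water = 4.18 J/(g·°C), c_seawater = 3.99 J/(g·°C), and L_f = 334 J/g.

T_f ≈ 26.6 °C

Taking heat into each body as positive, Σ m c ΔT = 0:
fusion: m_ice L_f = 78.1×334 = 26085; warm the meltwater: 326.46 T; seawater cools: 1140×3.99×(T − 34.2) = 4548.6(T − 34.2)
4875.1 T = 155562 − 26085 = 129477
T ≈ 26.56 °C. Since T > 0 °C, the all-ice-melts assumption holds.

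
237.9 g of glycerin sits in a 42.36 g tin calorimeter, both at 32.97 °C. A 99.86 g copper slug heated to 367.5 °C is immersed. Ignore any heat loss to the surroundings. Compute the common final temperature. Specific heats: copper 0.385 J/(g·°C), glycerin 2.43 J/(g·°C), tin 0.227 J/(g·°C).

T_f ≈ 53.5 °C

Net heat exchanged in the isolated system is zero:
99.86×0.385×(T − 367.5) + 237.9×2.43×(T − 32.97) + 42.36×0.227×(T − 32.97) = 0
38.45(T − 367.5) + 578.1(T − 32.97) + 9.616(T − 32.97) = 0
(38.45 + 578.1 + 9.616) T = 38.45×367.5 + 578.1×32.97 + 9.616×32.97
T = 33506/626.16 ≈ 53.51 °C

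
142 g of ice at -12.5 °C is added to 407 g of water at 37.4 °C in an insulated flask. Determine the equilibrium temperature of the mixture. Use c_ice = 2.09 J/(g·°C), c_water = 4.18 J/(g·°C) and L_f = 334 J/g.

T_f ≈ 5.4 °C

Energy balance with sensible and latent terms:
ice -12.5→0 °C: 142×2.09×12.5 = 3709.7
  fusion: m_ice L_f = 142×334 = 47428
  meltwater 0→T: 142×4.18×T = 593.56 T
  water: 1701.3(T − 37.4)
2294.8 T = 63627 − 51138 = 12489
T ≈ 5.44 °C (positive, so assuming full melt was valid).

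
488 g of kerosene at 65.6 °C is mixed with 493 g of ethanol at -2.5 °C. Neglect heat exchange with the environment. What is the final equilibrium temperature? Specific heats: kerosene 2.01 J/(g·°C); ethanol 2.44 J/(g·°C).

|Q_kerosene| = |Q_ethanol|:
488*2.01*(65.6 − T) = 493*2.44*(T − (-2.5))
980.88(65.6 − T) = 1202.9(T − (-2.5))
2183.8 T = 61338  ⇒  T ≈ 28.09 °C

T_f ≈ 28.1 °C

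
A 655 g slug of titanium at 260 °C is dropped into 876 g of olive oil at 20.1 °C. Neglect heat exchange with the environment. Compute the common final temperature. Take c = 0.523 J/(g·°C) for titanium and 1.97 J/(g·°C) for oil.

Setting the total heat transfer to zero:
655×0.523×(T − 260) + 876×1.97×(T − 20.1) = 0
2068.3 T = 123754
T ≈ 59.83 °C

T_f ≈ 59.8 °C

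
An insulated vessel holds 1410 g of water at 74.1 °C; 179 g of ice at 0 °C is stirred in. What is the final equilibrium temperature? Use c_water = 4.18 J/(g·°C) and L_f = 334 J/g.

T_f ≈ 56.8 °C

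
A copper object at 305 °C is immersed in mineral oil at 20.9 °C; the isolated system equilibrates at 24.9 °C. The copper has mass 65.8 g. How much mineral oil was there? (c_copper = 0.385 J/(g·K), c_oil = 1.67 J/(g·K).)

m ≈ 1060 g

Heat lost by the copper = heat gained by the oil:
65.8·0.385·(305 − 24.9) = m·1.67·(24.9 − 20.9)
6.68 m = 7095.8  ⇒  m ≈ 1062 g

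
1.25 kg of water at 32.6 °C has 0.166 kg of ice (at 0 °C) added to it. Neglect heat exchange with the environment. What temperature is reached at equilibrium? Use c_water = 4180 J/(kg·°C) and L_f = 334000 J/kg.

T_f ≈ 19.4 °C

Taking heat into each body as positive, Σ m c ΔT = 0:
melt ice: 0.166·334000 = 55444; meltwater 0→T: 0.166·4180·T = 693.88 T; water: 5225(T − 32.6)
5918.9 T = 170335 − 55444 = 114891
T ≈ 19.41 °C (positive, so assuming full melt was valid).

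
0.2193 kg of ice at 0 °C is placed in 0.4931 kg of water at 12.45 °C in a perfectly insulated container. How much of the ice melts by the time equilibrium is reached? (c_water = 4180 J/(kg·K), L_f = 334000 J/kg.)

m_melted ≈ 0.0768 kg

Heat available from the water dropping to 0 °C: 0.4931·4180·12.45 = 25661 J.
To melt every bit of ice: 0.2193·334000 = 73246 J.
25661 J < 73246 J, so only part of the ice melts and the system sits at 0 °C.
m_melted·334000 = 25661  ⇒  m_melted ≈ 0.07683 kg.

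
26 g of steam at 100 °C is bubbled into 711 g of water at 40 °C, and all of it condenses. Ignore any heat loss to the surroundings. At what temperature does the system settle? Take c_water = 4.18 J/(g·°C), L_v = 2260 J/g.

Net heat exchanged in the isolated system is zero:
latent heat released on condensation: 26×2260 = 58760; condensate cools 100→T: 26×4.18×(T − 100) = 108.68(T − 100); original water: 2972(T − 40)
3080.7 T = 58760 + 10868 + 118879 = 188507
T ≈ 61.19 °C, under the boiling point, so the assumption holds.

T_f ≈ 61.2 °C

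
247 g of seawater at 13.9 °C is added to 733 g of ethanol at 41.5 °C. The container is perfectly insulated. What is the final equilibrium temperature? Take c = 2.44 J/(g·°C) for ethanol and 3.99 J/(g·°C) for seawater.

T_f ≈ 31.7 °C

Taking heat into each body as positive, Σ m c ΔT = 0:
733*2.44*(T − 41.5) + 247*3.99*(T − 13.9) = 0
1788.5(T − 41.5) + 985.53(T − 13.9) = 0
2774.1 T = 87922
T ≈ 31.69 °C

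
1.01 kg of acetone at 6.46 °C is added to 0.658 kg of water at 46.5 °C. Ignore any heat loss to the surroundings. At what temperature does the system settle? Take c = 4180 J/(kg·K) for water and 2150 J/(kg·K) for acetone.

Set heat shed by the hot body equal to heat absorbed by the cold body:
0.658·4180·(46.5 − T) = 1.01·2150·(T − 6.46)
2750.4(46.5 − T) = 2171.5(T − 6.46)
4921.9 T = 141923  ⇒  T ≈ 28.83 °C

T_f ≈ 28.8 °C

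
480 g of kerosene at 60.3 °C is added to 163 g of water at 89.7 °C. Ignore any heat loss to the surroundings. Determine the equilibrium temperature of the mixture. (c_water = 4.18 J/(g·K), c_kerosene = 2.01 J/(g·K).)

Net heat exchanged in the isolated system is zero:
163*4.18*(T − 89.7) + 480*2.01*(T − 60.3) = 0
681.34(T − 89.7) + 964.8(T − 60.3) = 0
(681.34 + 964.8) T = 681.34*89.7 + 964.8*60.3
T = 119294/1646.1 ≈ 72.47 °C

T_f ≈ 72.5 °C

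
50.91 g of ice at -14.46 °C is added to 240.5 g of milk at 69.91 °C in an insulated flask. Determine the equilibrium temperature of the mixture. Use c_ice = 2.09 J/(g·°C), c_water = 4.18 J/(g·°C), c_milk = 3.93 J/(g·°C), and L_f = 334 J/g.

Energy conservation, ΣQ = 0:
warm ice to 0 °C: 50.91·2.09·(0 − (-14.46)) = 1538.6; fusion: m_ice L_f = 50.91·334 = 17004; meltwater 0→T: 50.91·4.18·T = 212.8 T; milk cools: 240.5·3.93·(T − 69.91) = 945.17(T − 69.91)
1158 T = 66076 − 18543 = 47534
T ≈ 41.05 °C. Since T > 0 °C, the all-ice-melts assumption holds.

T_f ≈ 41.0 °C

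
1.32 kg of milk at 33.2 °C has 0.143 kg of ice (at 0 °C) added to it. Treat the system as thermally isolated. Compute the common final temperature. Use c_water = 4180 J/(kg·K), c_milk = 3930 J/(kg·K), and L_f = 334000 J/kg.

T_f ≈ 21.5 °C

Heat gained plus heat lost sum to zero:
fusion: m_ice L_f = 0.143·334000 = 47762
  meltwater 0→T: 0.143·4180·T = 597.74 T
  milk cools: 1.32·3930·(T − 33.2) = 5187.6(T − 33.2)
5785.3 T = 172228 − 47762 = 124466
T ≈ 21.51 °C — above 0 °C, consistent with complete melting.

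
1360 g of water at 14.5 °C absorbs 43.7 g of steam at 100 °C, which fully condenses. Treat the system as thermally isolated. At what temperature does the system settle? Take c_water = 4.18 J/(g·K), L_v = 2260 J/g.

T_f ≈ 34.0 °C

Energy balance with sensible and latent terms:
condense steam: −43.7×2260 = −98762
  condensate cools 100→T: 43.7×4.18×(T − 100) = 182.67(T − 100)
  water warms: 1360×4.18×(T − 14.5) = 5684.8(T − 14.5)
5867.5 T = 98762 + 18267 + 82430 = 199458
T ≈ 33.99 °C, under the boiling point, so the assumption holds.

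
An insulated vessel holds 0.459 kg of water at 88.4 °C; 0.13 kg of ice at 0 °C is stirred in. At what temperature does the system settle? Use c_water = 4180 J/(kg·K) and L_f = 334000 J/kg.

Energy conservation, ΣQ = 0:
latent heat to melt: 0.13×334000 = 43420; warm the meltwater: 543.4 T; water: 1918.6(T − 88.4)
2462 T = 169606 − 43420 = 126186
T ≈ 51.25 °C — above 0 °C, consistent with complete melting.

T_f ≈ 51.3 °C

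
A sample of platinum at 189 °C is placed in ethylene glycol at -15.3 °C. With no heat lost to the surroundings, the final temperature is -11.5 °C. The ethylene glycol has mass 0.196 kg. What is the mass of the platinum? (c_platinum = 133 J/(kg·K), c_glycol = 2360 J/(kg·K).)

Heat lost by the platinum = heat gained by the glycol:
m×133×(189 − -11.5) = 0.196×2360×(-11.5 − (-15.3))
26666 m = 1757.7  ⇒  m ≈ 0.06592 kg

m ≈ 0.0659 kg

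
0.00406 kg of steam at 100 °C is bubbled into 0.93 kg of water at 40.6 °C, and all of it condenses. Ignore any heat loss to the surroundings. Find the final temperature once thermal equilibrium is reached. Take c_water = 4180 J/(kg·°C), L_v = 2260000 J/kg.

Setting the total heat transfer to zero:
steam→water at 100 °C releases m L_v = 0.00406×2260000 = 9175.6
  condensate cools 100→T: 0.00406×4180×(T − 100) = 16.97(T − 100)
  water warms: 0.93×4180×(T − 40.6) = 3887.4(T − 40.6)
3904.4 T = 9175.6 + 1697.1 + 157828 = 168701
T ≈ 43.21 °C — below 100 °C, confirming all the steam condensed.

T_f ≈ 43.2 °C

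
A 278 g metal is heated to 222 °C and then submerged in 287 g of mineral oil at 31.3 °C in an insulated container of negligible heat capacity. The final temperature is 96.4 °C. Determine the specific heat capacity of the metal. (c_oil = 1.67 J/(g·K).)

Heat lost by the metal = heat gained by the oil:
278×c×(222 − 96.4) = 287×1.67×(96.4 − 31.3)
34917 c = 31202  ⇒  c ≈ 0.8936 J/(g·K)

c ≈ 0.894 J/(g·K)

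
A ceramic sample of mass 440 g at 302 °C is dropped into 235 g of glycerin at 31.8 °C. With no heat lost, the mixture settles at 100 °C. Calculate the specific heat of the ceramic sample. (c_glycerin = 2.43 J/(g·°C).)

c ≈ 0.438 J/(g·°C)

Net heat exchanged in the isolated system is zero:
440·c·(100 − 302) + 235·2.43·(100 − 31.8) = 0
-88880 c = -38946
c = -38946/-88880 ≈ 0.4382 J/(g·°C)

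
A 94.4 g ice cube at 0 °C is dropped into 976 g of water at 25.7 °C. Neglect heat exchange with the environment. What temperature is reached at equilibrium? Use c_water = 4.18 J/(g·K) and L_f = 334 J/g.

T_f ≈ 16.4 °C

Energy balance with sensible and latent terms:
fusion: m_ice L_f = 94.4×334 = 31530; warm the meltwater: 394.59 T; water cools: 976×4.18×(T − 25.7) = 4079.7(T − 25.7)
4474.3 T = 104848 − 31530 = 73318
T ≈ 16.39 °C (positive, so assuming full melt was valid).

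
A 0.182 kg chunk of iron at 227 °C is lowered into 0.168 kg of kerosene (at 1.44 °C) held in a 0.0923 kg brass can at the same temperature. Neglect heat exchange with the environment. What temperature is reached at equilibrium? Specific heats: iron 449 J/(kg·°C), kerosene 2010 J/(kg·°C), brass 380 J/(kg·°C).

Taking heat into each body as positive, Σ m c ΔT = 0:
0.182*449*(T − 227) + 0.168*2010*(T − 1.44) + 0.0923*380*(T − 1.44) = 0
454.47 T = 19087
T = 19087/454.47 ≈ 42.00 °C

T_f ≈ 42.0 °C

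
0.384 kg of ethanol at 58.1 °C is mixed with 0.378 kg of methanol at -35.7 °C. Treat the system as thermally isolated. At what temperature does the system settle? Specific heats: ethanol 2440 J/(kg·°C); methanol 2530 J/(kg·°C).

T_f = Σ m_i c_i T_i / Σ m_i c_i:
T_f = (936.96·58.1 + 956.34·(-35.7)) / (936.96 + 956.34)
    = 20296 / 1893.3 ≈ 10.72 °C

T_f ≈ 10.7 °C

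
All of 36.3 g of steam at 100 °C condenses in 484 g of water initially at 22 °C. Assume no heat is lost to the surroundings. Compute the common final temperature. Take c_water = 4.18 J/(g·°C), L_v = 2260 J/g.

T_f ≈ 65.2 °C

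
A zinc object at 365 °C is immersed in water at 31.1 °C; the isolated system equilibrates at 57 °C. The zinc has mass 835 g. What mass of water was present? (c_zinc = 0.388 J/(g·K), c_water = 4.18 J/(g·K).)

Taking heat into each body as positive, Σ m c ΔT = 0:
835×0.388×(57 − 365) + m×4.18×(57 − 31.1) = 0
108.26 m = 99786
m = 99786/108.26 ≈ 921.7 g

m ≈ 922 g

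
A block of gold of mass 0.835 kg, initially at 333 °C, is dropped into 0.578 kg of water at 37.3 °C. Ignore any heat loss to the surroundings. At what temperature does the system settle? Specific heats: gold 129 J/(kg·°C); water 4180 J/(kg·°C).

|Q_gold| = |Q_water|:
0.835*129*(333 − T) = 0.578*4180*(T − 37.3)
107.71(333 − T) = 2416(T − 37.3)
2523.8 T = 125987  ⇒  T ≈ 49.92 °C

T_f ≈ 49.9 °C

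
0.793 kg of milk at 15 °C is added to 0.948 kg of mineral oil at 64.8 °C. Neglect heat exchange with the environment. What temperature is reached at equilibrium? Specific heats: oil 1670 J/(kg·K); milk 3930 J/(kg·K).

Heat lost by the oil equals heat gained by the milk:
0.948×1670×(64.8 − T) = 0.793×3930×(T − 15)
1583.2(64.8 − T) = 3116.5(T − 15)
4699.6 T = 149336  ⇒  T ≈ 31.78 °C

T_f ≈ 31.8 °C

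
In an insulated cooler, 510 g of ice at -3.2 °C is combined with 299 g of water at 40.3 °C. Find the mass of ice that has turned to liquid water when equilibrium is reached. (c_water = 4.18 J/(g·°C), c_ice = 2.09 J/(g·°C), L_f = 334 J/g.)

Water can give up m c ΔT = 299×4.18×40.3 = 50368 J before reaching 0 °C.
Warming the ice to 0 °C takes 510×2.09×3.2 = 3410.9 J, leaving 46957 J for melting.
Melting all 510 g of ice would need 510×334 = 170340 J.
That's not enough to melt it all — equilibrium is at 0 °C with ice remaining.
m_melted×334 = 46957  ⇒  m_melted ≈ 140.6 g.

m_melted ≈ 141 g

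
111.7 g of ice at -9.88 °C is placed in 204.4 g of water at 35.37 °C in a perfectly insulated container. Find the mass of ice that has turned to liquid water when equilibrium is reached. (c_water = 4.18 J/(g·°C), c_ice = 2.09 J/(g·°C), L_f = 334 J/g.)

m_melted ≈ 83.6 g

Heat available from the water dropping to 0 °C: 204.4×4.18×35.37 = 30220 J.
Of that, 111.7×2.09×9.88 = 2306.5 J goes to bring the ice to 0 °C, leaving 27913 J.
Melting all 111.7 g of ice would need 111.7×334 = 37308 J.
That's not enough to melt it all — equilibrium is at 0 °C with ice remaining.
Mass melted = 27913/334 ≈ 83.57 g.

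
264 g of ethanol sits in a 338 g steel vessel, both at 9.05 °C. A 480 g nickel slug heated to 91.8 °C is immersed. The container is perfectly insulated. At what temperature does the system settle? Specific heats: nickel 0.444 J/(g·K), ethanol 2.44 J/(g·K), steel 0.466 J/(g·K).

T_f ≈ 26.4 °C

T_f = Σ m_i c_i T_i / Σ m_i c_i:
T_f = (213.12*91.8 + 644.16*9.05 + 157.51*9.05) / (213.12 + 644.16 + 157.51)
    = 26820 / 1014.8 ≈ 26.43 °C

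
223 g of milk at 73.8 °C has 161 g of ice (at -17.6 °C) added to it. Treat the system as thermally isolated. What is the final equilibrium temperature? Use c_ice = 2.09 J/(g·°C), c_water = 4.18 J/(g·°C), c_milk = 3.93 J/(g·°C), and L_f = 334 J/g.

T_f ≈ 3.2 °C

Energy balance with sensible and latent terms:
ice -17.6→0 °C: 161·2.09·17.6 = 5922.2
  melt ice: 161·334 = 53774
  warm the meltwater: 672.98 T
  milk cools: 223·3.93·(T − 73.8) = 876.39(T − 73.8)
1549.4 T = 64678 − 59696 = 4981.4
T ≈ 3.22 °C (positive, so assuming full melt was valid).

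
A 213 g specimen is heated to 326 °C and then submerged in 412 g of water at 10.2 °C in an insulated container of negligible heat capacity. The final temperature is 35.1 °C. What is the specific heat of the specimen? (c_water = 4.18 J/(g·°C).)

Heat gained plus heat lost sum to zero:
213×c×(35.1 − 326) + 412×4.18×(35.1 − 10.2) = 0
-61962 c = -42882
c = -42882/-61962 ≈ 0.6921 J/(g·°C)

c ≈ 0.692 J/(g·°C)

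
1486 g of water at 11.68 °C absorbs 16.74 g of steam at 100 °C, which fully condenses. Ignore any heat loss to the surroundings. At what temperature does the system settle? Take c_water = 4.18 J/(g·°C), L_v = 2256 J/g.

T_f ≈ 18.7 °C

Energy conservation, ΣQ = 0:
condense steam: −16.74·2256 = −37765; condensed water 100 °C→T: 69.97(T − 100); original water: 6211.5(T − 11.68)
6281.5 T = 37765 + 6997.3 + 72550 = 117313
T ≈ 18.68 °C, under the boiling point, so the assumption holds.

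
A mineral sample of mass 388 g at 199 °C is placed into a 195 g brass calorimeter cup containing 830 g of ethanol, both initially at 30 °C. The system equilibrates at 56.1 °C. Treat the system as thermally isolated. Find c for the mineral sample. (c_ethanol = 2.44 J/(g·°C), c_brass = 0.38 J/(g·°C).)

Energy conservation, ΣQ = 0:
388·c·(56.1 − 199) + 830·2.44·(56.1 − 30) + 195·0.38·(56.1 − 30) = 0
-55445 c = -54792
c = -54792/-55445 ≈ 0.9882 J/(g·°C)

c ≈ 0.988 J/(g·°C)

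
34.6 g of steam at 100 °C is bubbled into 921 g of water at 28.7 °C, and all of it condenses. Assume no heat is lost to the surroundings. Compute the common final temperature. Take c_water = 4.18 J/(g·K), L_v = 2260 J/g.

T_f ≈ 50.9 °C

Setting the total heat transfer to zero:
latent heat released on condensation: 34.6×2260 = 78196; condensed water 100 °C→T: 144.63(T − 100); original water: 3849.8(T − 28.7)
3994.4 T = 78196 + 14463 + 110489 = 203147
T ≈ 50.86 °C, under the boiling point, so the assumption holds.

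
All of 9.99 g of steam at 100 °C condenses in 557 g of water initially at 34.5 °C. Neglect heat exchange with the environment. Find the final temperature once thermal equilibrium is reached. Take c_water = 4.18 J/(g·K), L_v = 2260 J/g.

T_f ≈ 45.2 °C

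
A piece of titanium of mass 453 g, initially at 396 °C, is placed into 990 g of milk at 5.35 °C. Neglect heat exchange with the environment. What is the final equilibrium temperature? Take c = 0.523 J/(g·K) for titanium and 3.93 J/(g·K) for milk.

Taking heat into each body as positive, Σ m c ΔT = 0:
453*0.523*(T − 396) + 990*3.93*(T − 5.35) = 0
236.92(T − 396) + 3890.7(T − 5.35) = 0
4127.6 T = 114635
T ≈ 27.77 °C

T_f ≈ 27.8 °C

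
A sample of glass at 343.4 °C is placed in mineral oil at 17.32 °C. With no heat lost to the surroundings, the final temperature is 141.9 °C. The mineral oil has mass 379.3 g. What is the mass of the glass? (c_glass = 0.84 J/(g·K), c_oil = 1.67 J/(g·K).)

Net heat exchanged in the isolated system is zero:
m×0.84×(141.9 − 343.4) + 379.3×1.67×(141.9 − 17.32) = 0
-169.26 m = -78913
m = -78913/-169.26 ≈ 466.2 g

m ≈ 466 g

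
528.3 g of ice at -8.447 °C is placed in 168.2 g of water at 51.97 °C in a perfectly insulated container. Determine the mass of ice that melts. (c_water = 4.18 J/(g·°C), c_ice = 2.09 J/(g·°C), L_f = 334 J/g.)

Water can give up m c ΔT = 168.2×4.18×51.97 = 36539 J before reaching 0 °C.
Of that, 528.3×2.09×8.447 = 9326.7 J goes to bring the ice to 0 °C, leaving 27212 J.
Fully melting the ice requires m_ice L_f = 528.3×334 = 176452 J.
27212 J < 176452 J, so only part of the ice melts and the system sits at 0 °C.
m_melt = 27212 / L_f = 81.47 g.

m_melted ≈ 81.5 g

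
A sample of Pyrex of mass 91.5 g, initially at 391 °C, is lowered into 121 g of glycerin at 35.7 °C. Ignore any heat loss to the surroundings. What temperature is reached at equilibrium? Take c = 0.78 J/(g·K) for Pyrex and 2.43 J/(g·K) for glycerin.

T_f ≈ 105.1 °C

Net heat exchanged in the isolated system is zero:
91.5×0.78×(T − 391) + 121×2.43×(T − 35.7) = 0
71.37(T − 391) + 294.03(T − 35.7) = 0
(71.37 + 294.03) T = 71.37×391 + 294.03×35.7
T = 38403/365.4 ≈ 105.10 °C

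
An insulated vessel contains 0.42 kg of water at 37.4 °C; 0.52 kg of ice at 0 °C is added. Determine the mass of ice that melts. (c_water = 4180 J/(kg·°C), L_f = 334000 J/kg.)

m_melted ≈ 0.197 kg

Heat available from the water dropping to 0 °C: 0.42×4180×37.4 = 65659 J.
Melting all 0.52 kg of ice would need 0.52×334000 = 173680 J.
That's not enough to melt it all — equilibrium is at 0 °C with ice remaining.
m_melt = 65659 / L_f = 0.1966 kg.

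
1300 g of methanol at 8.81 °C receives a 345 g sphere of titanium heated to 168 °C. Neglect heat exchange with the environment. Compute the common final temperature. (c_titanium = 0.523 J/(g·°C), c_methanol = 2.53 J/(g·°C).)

Let T be the final temperature. ΣQ_i = 0:
345×0.523×(T − 168) + 1300×2.53×(T − 8.81) = 0
180.44(T − 168) + 3289(T − 8.81) = 0
(180.44 + 3289) T = 180.44×168 + 3289×8.81
T = 59289 / 3469.4 = 17.1 °C

T_f ≈ 17.1 °C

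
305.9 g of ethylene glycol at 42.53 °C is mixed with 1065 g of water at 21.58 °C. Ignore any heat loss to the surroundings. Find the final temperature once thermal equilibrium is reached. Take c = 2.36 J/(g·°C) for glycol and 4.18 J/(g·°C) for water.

T_f ≈ 24.5 °C

Heat lost by the glycol equals heat gained by the water:
305.9·2.36·(42.53 − T) = 1065·4.18·(T − 21.58)
721.92(42.53 − T) = 4451.7(T − 21.58)
5173.6 T = 126771  ⇒  T ≈ 24.50 °C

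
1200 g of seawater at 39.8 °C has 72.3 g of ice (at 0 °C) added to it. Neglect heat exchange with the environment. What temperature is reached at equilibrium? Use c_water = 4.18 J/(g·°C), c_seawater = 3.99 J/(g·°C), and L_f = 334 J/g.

Setting the total heat transfer to zero:
fusion: m_ice L_f = 72.3·334 = 24148
  meltwater 0→T: 72.3·4.18·T = 302.21 T
  seawater: 4788(T − 39.8)
5090.2 T = 190562 − 24148 = 166414
T ≈ 32.69 °C — above 0 °C, consistent with complete melting.

T_f ≈ 32.7 °C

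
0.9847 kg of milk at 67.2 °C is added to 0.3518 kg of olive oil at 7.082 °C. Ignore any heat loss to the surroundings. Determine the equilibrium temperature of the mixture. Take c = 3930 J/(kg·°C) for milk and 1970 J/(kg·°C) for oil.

T_f ≈ 58.1 °C

Set heat shed by the hot body equal to heat absorbed by the cold body:
0.9847·3930·(67.2 − T) = 0.3518·1970·(T − 7.082)
3869.9(67.2 − T) = 693.05(T − 7.082)
4562.9 T = 264963  ⇒  T ≈ 58.07 °C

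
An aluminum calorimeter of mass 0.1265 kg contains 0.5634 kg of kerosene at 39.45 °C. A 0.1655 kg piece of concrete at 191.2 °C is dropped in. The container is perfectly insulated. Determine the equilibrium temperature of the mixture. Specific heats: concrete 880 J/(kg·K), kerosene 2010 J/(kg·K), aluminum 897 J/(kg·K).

Taking heat into each body as positive, Σ m c ΔT = 0:
0.1655*880*(T − 191.2) + 0.5634*2010*(T − 39.45) + 0.1265*897*(T − 39.45) = 0
145.64(T − 191.2) + 1132.4(T − 39.45) + 113.47(T − 39.45) = 0
1391.5 T = 76997
T ≈ 55.33 °C

T_f ≈ 55.3 °C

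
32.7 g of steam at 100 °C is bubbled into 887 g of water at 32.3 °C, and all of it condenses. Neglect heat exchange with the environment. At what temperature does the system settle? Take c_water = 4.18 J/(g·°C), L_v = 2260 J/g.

Heat gained plus heat lost sum to zero:
latent heat released on condensation: 32.7·2260 = 73902; condensed water 100 °C→T: 136.69(T − 100); original water: 3707.7(T − 32.3)
3844.3 T = 73902 + 13669 + 119757 = 207328
T ≈ 53.93 °C (< 100 °C, so full condensation is consistent).

T_f ≈ 53.9 °C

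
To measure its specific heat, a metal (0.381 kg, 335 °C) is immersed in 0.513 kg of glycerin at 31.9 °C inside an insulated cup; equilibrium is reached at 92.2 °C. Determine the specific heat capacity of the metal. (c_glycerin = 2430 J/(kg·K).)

c ≈ 813 J/(kg·K)

Heat lost by the metal = heat gained by the glycerin:
0.381×c×(335 − 92.2) = 0.513×2430×(92.2 − 31.9)
92.51 c = 75169  ⇒  c ≈ 812.6 J/(kg·K)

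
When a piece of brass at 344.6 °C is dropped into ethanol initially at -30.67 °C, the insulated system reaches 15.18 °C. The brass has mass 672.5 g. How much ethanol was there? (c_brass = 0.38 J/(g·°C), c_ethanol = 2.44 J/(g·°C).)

Heat lost by the brass = heat gained by the ethanol:
672.5·0.38·(344.6 − 15.18) = m·2.44·(15.18 − (-30.67))
111.87 m = 84183  ⇒  m ≈ 752.5 g

m ≈ 752 g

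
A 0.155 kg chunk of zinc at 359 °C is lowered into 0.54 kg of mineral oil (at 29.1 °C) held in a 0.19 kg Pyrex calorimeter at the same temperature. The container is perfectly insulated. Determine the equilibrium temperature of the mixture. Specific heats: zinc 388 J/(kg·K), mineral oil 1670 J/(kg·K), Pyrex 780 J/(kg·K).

T_f ≈ 47.0 °C

Net heat exchanged in the isolated system is zero:
0.155*388*(T − 359) + 0.54*1670*(T − 29.1) + 0.19*780*(T − 29.1) = 0
(60.14 + 901.8 + 148.2) T = 60.14*359 + 901.8*29.1 + 148.2*29.1
T = 52145/1110.1 ≈ 46.97 °C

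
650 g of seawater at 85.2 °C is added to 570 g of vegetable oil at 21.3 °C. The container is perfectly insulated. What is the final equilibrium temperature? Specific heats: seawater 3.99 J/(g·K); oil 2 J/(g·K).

T_f ≈ 65.7 °C

With ΣQ=0 the equilibrium temperature is the m·c-weighted mean:
T_f = (2593.5·85.2 + 1140·21.3) / (2593.5 + 1140)
    = 245248 / 3733.5 ≈ 65.69 °C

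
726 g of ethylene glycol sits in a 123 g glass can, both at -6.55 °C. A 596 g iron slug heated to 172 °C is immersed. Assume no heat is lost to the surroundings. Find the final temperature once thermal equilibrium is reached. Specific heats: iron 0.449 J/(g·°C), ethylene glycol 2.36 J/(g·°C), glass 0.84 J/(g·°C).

Energy conservation, ΣQ = 0:
596*0.449*(T − 172) + 726*2.36*(T − (-6.55)) + 123*0.84*(T − (-6.55)) = 0
(267.6 + 1713.4 + 103.32) T = 267.6*172 + 1713.4*(-6.55) + 103.32*(-6.55)
T = 34129/2084.3 ≈ 16.37 °C

T_f ≈ 16.4 °C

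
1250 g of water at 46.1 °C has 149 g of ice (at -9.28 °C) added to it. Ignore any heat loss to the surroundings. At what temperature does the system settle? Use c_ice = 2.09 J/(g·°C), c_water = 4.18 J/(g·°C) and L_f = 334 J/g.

Taking heat into each body as positive, Σ m c ΔT = 0:
warm ice to 0 °C: 149×2.09×(0 − (-9.28)) = 2889.9; fusion: m_ice L_f = 149×334 = 49766; warm the meltwater: 622.82 T; water cools: 1250×4.18×(T − 46.1) = 5225(T − 46.1)
5847.8 T = 240872 − 52656 = 188217
T ≈ 32.19 °C. Since T > 0 °C, the all-ice-melts assumption holds.

T_f ≈ 32.2 °C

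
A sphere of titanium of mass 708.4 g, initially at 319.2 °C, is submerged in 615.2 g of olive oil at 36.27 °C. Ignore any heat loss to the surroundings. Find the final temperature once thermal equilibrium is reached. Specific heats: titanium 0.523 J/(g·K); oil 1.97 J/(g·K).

T_f ≈ 102.5 °C

T_f is the heat-capacity-weighted average of the initial temperatures:
T_f = (370.49*319.2 + 1211.9*36.27) / (370.49 + 1211.9)
    = 162219 / 1582.4 ≈ 102.51 °C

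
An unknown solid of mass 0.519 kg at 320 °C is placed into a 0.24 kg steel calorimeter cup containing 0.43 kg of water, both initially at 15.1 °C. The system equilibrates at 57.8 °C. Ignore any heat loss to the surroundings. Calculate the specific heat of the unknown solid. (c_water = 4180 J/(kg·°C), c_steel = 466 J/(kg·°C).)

Setting the total heat transfer to zero:
0.519×c×(57.8 − 320) + 0.43×4180×(57.8 − 15.1) + 0.24×466×(57.8 − 15.1) = 0
-136.08 c = -81525
c = -81525/-136.08 ≈ 599.1 J/(kg·°C)

c ≈ 599 J/(kg·°C)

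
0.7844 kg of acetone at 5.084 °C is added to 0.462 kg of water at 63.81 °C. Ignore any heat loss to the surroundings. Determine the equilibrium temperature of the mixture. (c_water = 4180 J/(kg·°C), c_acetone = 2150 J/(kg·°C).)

T_f ≈ 36.4 °C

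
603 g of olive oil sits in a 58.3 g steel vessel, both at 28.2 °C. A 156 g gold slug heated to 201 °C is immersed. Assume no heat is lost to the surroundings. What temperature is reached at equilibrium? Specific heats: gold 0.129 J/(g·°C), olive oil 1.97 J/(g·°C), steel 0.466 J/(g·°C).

Setting the total heat transfer to zero:
156·0.129·(T − 201) + 603·1.97·(T − 28.2) + 58.3·0.466·(T − 28.2) = 0
1235.2 T = 38310
T = 38310 / 1235.2 = 31 °C

T_f ≈ 31.0 °C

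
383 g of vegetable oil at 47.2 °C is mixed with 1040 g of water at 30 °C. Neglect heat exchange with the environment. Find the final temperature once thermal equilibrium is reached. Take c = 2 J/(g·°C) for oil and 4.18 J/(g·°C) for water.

T_f ≈ 32.6 °C

Heat lost by the oil equals heat gained by the water:
383×2×(47.2 − T) = 1040×4.18×(T − 30)
766(47.2 − T) = 4347.2(T − 30)
5113.2 T = 166571  ⇒  T ≈ 32.58 °C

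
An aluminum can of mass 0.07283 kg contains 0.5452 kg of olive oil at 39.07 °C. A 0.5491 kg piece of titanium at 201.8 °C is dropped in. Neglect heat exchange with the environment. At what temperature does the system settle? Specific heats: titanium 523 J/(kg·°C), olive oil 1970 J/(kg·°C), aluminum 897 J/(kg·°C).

T_f ≈ 71.8 °C

T_f is the heat-capacity-weighted average of the initial temperatures:
T_f = (287.18·201.8 + 1074·39.07 + 65.33·39.07) / (287.18 + 1074 + 65.33)
    = 102468 / 1426.6 ≈ 71.83 °C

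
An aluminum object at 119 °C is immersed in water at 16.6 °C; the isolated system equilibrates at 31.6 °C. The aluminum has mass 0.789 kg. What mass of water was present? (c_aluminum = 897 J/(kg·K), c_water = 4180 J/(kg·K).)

m ≈ 0.987 kg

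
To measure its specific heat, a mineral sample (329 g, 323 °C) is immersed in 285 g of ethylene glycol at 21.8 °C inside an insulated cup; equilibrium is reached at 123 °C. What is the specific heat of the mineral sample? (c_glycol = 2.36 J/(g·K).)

m_s c (T_s − T_f) = m_glycol c_glycol (T_f − T_0):
329×c×(323 − 123) = 285×2.36×(123 − 21.8)
65800 c = 68067  ⇒  c ≈ 1.034 J/(g·K)

c ≈ 1.03 J/(g·K)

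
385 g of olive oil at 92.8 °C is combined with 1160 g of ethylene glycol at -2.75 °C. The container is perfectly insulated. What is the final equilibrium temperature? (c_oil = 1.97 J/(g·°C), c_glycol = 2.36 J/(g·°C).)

T_f ≈ 18.0 °C

T_f is the heat-capacity-weighted average of the initial temperatures:
T_f = (758.45*92.8 + 2737.6*(-2.75)) / (758.45 + 2737.6)
    = 62856 / 3496.1 ≈ 17.98 °C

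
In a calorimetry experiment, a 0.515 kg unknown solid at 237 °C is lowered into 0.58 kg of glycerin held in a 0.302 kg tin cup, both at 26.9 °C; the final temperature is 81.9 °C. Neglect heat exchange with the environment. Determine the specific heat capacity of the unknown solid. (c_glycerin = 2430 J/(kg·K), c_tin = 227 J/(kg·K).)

c ≈ 1020 J/(kg·K)

Heat gained plus heat lost sum to zero:
0.515·c·(81.9 − 237) + 0.58·2430·(81.9 − 26.9) + 0.302·227·(81.9 − 26.9) = 0
-79.88 c = -81287
c = -81287/-79.88 ≈ 1018 J/(kg·K)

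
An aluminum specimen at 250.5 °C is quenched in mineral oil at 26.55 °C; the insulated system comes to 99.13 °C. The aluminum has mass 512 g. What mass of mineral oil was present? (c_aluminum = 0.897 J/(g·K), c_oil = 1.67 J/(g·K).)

m ≈ 574 g

|Q_aluminum| = |Q_oil|:
512×0.897×(250.5 − 99.13) = m×1.67×(99.13 − 26.55)
121.21 m = 69519  ⇒  m ≈ 573.5 g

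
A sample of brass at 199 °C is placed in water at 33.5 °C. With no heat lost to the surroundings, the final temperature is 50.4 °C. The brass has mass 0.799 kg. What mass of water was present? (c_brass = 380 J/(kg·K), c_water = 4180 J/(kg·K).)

Setting the total heat transfer to zero:
0.799·380·(50.4 − 199) + m·4180·(50.4 − 33.5) = 0
70642 m = 45118
m = 45118/70642 ≈ 0.6387 kg

m ≈ 0.639 kg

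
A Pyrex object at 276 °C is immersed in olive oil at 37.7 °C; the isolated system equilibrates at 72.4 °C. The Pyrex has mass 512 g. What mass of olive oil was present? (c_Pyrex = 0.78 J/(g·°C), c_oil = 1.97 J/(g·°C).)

m ≈ 1190 g

Setting the total heat transfer to zero:
512·0.78·(72.4 − 276) + m·1.97·(72.4 − 37.7) = 0
68.36 m = 81310
m = 81310/68.36 ≈ 1189 g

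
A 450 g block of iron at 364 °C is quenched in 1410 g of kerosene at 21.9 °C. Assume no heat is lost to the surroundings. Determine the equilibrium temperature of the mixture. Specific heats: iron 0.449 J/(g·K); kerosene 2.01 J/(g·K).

T_f = Σ m_i c_i T_i / Σ m_i c_i:
T_f = (202.05×364 + 2834.1×21.9) / (202.05 + 2834.1)
    = 135613 / 3036.2 ≈ 44.67 °C

T_f ≈ 44.7 °C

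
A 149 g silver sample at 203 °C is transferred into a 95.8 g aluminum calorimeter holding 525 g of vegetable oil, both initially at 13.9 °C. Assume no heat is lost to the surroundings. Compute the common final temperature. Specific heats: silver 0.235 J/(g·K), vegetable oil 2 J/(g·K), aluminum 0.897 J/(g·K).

T_f ≈ 19.6 °C

Setting the total heat transfer to zero:
149×0.235×(T − 203) + 525×2×(T − 13.9) + 95.8×0.897×(T − 13.9) = 0
35.02(T − 203) + 1050(T − 13.9) + 85.93(T − 13.9) = 0
(35.02 + 1050 + 85.93) T = 35.02×203 + 1050×13.9 + 85.93×13.9
T ≈ 19.55 °C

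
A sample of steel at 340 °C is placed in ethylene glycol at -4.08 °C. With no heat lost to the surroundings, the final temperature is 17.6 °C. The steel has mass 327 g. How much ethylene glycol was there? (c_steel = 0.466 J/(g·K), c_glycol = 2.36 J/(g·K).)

m ≈ 960 g

Let T be the final temperature. ΣQ_i = 0:
327·0.466·(17.6 − 340) + m·2.36·(17.6 − (-4.08)) = 0
51.16 m = 49128
m = 49128/51.16 ≈ 960.2 g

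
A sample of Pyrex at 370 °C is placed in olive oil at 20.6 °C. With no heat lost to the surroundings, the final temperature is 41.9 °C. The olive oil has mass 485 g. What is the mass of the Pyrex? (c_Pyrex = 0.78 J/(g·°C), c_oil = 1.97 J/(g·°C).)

m ≈ 79.5 g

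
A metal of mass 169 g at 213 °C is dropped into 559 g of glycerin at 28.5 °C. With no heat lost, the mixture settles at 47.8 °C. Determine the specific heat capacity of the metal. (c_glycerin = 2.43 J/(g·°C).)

c ≈ 0.939 J/(g·°C)

m_s c (T_s − T_f) = m_glycerin c_glycerin (T_f − T_0):
169×c×(213 − 47.8) = 559×2.43×(47.8 − 28.5)
27919 c = 26217  ⇒  c ≈ 0.939 J/(g·°C)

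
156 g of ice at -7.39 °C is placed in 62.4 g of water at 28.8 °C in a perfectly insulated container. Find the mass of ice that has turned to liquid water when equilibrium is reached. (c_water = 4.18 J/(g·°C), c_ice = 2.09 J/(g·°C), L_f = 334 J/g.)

m_melted ≈ 15.3 g

Cooling the water to 0 °C releases 62.4×4.18×28.8 = 7512 J.
Warming the ice to 0 °C takes 156×2.09×7.39 = 2409.4 J, leaving 5102.5 J for melting.
Melting all 156 g of ice would need 156×334 = 52104 J.
Since 5102.5 < 52104 J, not all the ice melts; equilibrium is at 0 °C.
Mass melted = 5102.5/334 ≈ 15.28 g.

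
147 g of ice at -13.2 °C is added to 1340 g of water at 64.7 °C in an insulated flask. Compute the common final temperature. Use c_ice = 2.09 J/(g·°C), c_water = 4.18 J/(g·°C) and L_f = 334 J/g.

T_f ≈ 49.8 °C

Heat gained plus heat lost sum to zero:
warm ice to 0 °C: 147·2.09·(0 − (-13.2)) = 4055.4; melt ice: 147·334 = 49098; meltwater 0→T: 147·4.18·T = 614.46 T; water cools: 1340·4.18·(T − 64.7) = 5601.2(T − 64.7)
6215.7 T = 362398 − 53153 = 309244
T ≈ 49.75 °C (positive, so assuming full melt was valid).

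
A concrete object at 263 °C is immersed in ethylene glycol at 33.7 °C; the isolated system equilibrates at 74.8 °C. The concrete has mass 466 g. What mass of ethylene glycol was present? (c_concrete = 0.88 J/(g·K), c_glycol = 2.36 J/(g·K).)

m ≈ 796 g

Heat lost by the concrete = heat gained by the glycol:
466·0.88·(263 − 74.8) = m·2.36·(74.8 − 33.7)
97 m = 77177  ⇒  m ≈ 795.7 g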